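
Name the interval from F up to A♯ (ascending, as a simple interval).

The letter names run F→A, a span of 2 letter steps, so the interval is some kind of third.
F to A# is 5 semitones. A major third is 4, so 5 makes it augmented.

augmented third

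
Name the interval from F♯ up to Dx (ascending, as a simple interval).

augmented sixth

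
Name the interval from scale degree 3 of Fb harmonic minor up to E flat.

augmented fifth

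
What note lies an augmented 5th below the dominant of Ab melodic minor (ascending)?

Abb

The dominant of Ab melodic minor (ascending) is Eb.
An augmented fifth (8 semitones) below Eb lands on the letter A, giving Abb.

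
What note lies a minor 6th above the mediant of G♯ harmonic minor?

G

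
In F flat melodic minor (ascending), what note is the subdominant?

Bbb

The Fb melodic minor (ascending) scale runs Fb Gb Abb Bbb Cb Db Eb.
Degree 4 is Bbb.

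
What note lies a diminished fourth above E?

A fourth above E lands on the letter A.
A diminished fourth spans 4 semitones, so E moves to pitch class 8. On the letter A that is Ab.

Ab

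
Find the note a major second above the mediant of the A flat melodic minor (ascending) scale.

The mediant of Ab melodic minor (ascending) is Cb.
A major second (2 semitones) above Cb lands on the letter D, giving Db.

Db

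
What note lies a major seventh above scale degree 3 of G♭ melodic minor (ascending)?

Ab

Scale degree 3 of Gb melodic minor (ascending) is Bbb.
A major seventh (11 semitones) above Bbb lands on the letter A, giving Ab.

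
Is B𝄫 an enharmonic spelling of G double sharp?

Bbb = pitch class 9 and G## = pitch class 9 — the same pitch class, so they are enharmonic equivalents.

Yes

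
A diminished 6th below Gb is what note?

B

A sixth below G lands on the letter B.
A diminished sixth spans 7 semitones, so Gb moves to pitch class 11. On the letter B that is B.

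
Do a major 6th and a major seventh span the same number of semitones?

No

A major sixth spans 9 semitones; a major seventh spans 11.
The spans differ, so they are not enharmonic equivalents.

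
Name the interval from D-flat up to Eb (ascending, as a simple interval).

Counting letters D–E gives a second.
Db→Eb = 2 semitones, exactly the major second.

major second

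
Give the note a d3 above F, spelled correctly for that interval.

A third above F lands on the letter A.
A diminished third spans 2 semitones, so F moves to pitch class 7. On the letter A that is Abb.

Abb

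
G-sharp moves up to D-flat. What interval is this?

Counting letters G–A–B–C–D gives a fifth.
G#→Db = 5 semitones, 2 narrower than the perfect fifth (7), so doubly diminished.

doubly diminished fifth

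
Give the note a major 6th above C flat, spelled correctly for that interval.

A sixth above C lands on the letter A.
A major sixth spans 9 semitones, so Cb moves to pitch class 8. On the letter A that is Ab.

Ab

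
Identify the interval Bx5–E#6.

diminished fourth

Counting letters B–C–D–E gives a fourth.
B##→E# = 4 semitones, 1 narrower than the perfect fourth (5), so diminished.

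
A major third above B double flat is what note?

Db

A third above B lands on the letter D.
A major third spans 4 semitones, so Bbb moves to pitch class 1. On the letter D that is Db.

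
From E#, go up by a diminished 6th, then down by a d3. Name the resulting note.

A diminished sixth up from E# is C (letter C, 7 semitones up).
A diminished third down from C is A# (letter A, 2 semitones down).

A#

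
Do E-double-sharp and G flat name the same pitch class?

Yes

E## is pitch class 6; Gb is pitch class 6.
All spellings map to pitch class 6, so they are enharmonically equivalent.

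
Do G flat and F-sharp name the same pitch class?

Yes

Gb is pitch class 6; F# is pitch class 6.
All spellings map to pitch class 6, so they are enharmonically equivalent.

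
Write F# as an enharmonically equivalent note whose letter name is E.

E##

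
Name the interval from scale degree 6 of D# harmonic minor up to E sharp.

augmented fourth

Scale degree 6 of D# harmonic minor is B.
B up to E#: letters B→E make it a fourth; 6 semitones makes it augmented.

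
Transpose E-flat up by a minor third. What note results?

Gb

E up a major third is G#, so the target letter is G.
From Eb, a minor third is 3 semitones up: Gb.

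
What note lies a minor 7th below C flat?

C down a major seventh is Db, so the target letter is D.
From Cb, a minor seventh is 10 semitones down: Db.

Db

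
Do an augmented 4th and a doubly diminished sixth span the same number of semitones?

Yes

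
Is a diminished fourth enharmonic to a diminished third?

A diminished fourth spans 4 semitones; a diminished third spans 2.
The spans differ, so they are not enharmonic equivalents.

No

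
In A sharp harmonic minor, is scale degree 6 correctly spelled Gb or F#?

Each scale degree takes a distinct letter name. Degree 6 of a scale on A must use the letter F.
F# and Gb are enharmonically the same pitch, but only F# uses the letter F, so it is the correct spelling here.

F#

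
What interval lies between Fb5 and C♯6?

doubly augmented fifth

Counting letters F–G–A–B–C gives a fifth.
Fb→C# = 9 semitones, 2 wider than the perfect fifth (7), so doubly augmented.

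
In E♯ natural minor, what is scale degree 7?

D#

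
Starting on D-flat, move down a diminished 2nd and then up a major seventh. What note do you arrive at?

A diminished second down from Db is C# (letter C, 0 semitones down).
A major seventh up from C# is B# (letter B, 11 semitones up).

B#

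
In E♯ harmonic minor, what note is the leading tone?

D##

Degree 7 takes the letter 6 steps above E, which is D.
In harmonic minor, degree 7 sits 11 semitones above the tonic. E# + 11 semitones is pitch class 4, spelled on D as D##.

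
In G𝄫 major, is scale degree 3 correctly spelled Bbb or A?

Each scale degree takes a distinct letter name. Degree 3 of a scale on G must use the letter B.
Bbb and A are enharmonically the same pitch, but only Bbb uses the letter B, so it is the correct spelling here.

Bbb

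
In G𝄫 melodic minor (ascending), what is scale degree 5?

Dbb

Degree 5 takes the letter 4 steps above G, which is D.
In melodic minor (ascending), degree 5 sits 7 semitones above the tonic. Gbb + 7 semitones is pitch class 0, spelled on D as Dbb.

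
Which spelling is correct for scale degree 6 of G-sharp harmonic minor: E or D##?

Each scale degree takes a distinct letter name. Degree 6 of a scale on G must use the letter E.
E and D## are enharmonically the same pitch, but only E uses the letter E, so it is the correct spelling here.

E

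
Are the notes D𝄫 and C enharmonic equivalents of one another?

Yes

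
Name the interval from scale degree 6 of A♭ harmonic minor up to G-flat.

Scale degree 6 of Ab harmonic minor is Fb.
Fb up to Gb: letters F→G make it a second; 2 semitones makes it major.

major second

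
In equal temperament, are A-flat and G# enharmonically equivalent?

Ab is pitch class 8; G# is pitch class 8.
All spellings map to pitch class 8, so they are enharmonically equivalent.

Yes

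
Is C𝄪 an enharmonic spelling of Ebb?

C## is pitch class 2; Ebb is pitch class 2.
All spellings map to pitch class 2, so they are enharmonically equivalent.

Yes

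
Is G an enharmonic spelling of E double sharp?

No

Two spellings are enharmonically equivalent only if they share a pitch class.
Here G → 7, E## → 6; 6 ≠ 7, so they are not.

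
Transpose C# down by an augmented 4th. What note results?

C down a perfect fourth is G, so the target letter is G.
From C#, an augmented fourth is 6 semitones down: G.

G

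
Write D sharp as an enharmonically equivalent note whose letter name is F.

D# is pitch class 3. The letter F alone is pitch class 5.
To reach pitch class 3 from F requires an offset of -2 semitones, i.e. double flat: Fbb.

Fbb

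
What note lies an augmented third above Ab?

C#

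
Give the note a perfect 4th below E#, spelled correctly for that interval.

B#

E down a perfect fourth is B, so the target letter is B.
From E#, a perfect fourth is 5 semitones down: B#.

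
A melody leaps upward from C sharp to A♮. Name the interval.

minor sixth

Counting letters C–D–E–F–G–A gives a sixth.
C#→A = 8 semitones, 1 narrower than the major sixth (9), so minor.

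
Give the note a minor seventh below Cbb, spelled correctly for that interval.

A seventh below C lands on the letter D.
A minor seventh spans 10 semitones, so Cbb moves to pitch class 0. On the letter D that is Dbb.

Dbb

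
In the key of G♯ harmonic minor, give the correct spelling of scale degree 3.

The G# harmonic minor scale runs G# A# B C# D# E F##.
Degree 3 is B.

B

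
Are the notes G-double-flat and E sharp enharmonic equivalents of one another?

Yes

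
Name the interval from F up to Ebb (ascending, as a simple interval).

diminished seventh

Counting letters F–G–A–B–C–D–E gives a seventh.
F→Ebb = 9 semitones, 2 narrower than the major seventh (11), so diminished.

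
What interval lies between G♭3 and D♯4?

Counting letters G–A–B–C–D gives a fifth.
Gb→D# = 9 semitones, 2 wider than the perfect fifth (7), so doubly augmented.

doubly augmented fifth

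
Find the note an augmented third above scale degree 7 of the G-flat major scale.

A#

Scale degree 7 of Gb major is F.
An augmented third (5 semitones) above F lands on the letter A, giving A#.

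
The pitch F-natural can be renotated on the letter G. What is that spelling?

Gbb

F is pitch class 5. The letter G alone is pitch class 7.
To reach pitch class 5 from G requires an offset of -2 semitones, i.e. double flat: Gbb.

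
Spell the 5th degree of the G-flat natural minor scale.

Degree 5 takes the letter 4 steps above G, which is D.
In natural minor, degree 5 sits 7 semitones above the tonic. Gb + 7 semitones is pitch class 1, spelled on D as Db.

Db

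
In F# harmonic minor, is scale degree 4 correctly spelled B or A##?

B

Each scale degree takes a distinct letter name. Degree 4 of a scale on F must use the letter B.
B and A## are enharmonically the same pitch, but only B uses the letter B, so it is the correct spelling here.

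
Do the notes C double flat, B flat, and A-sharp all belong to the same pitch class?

Cbb = pitch class 10 and Bb = pitch class 10 and A# = pitch class 10 — the same pitch class, so they are enharmonic equivalents.

Yes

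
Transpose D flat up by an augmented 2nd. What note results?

D up a major second is E, so the target letter is E.
From Db, an augmented second is 3 semitones up: E.

E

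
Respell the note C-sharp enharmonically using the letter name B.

B##

Plain B sits 2 semitones below C#, so on the letter B the same pitch needs a double sharp: B##.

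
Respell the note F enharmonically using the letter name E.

E#

F is pitch class 5. The letter E alone is pitch class 4.
To reach pitch class 5 from E requires an offset of +1 semitone, i.e. sharp: E#.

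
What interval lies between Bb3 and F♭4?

diminished fifth

Counting letters B–C–D–E–F gives a fifth.
Bb→Fb = 6 semitones, 1 narrower than the perfect fifth (7), so diminished.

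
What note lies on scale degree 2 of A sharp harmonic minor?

Degree 2 takes the letter 1 step above A, which is B.
In harmonic minor, degree 2 sits 2 semitones above the tonic. A# + 2 semitones is pitch class 0, spelled on B as B#.

B#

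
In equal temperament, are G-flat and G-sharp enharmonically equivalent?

No

Gb is pitch class 6; G# is pitch class 8.
The pitch classes differ (6 vs. 8), so they are not enharmonic equivalents.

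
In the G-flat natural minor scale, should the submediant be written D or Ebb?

Ebb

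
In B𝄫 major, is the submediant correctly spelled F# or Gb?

Gb

Each scale degree takes a distinct letter name. Degree 6 of a scale on B must use the letter G.
Gb and F# are enharmonically the same pitch, but only Gb uses the letter G, so it is the correct spelling here.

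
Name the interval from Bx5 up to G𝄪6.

minor sixth

Counting letters B–C–D–E–F–G gives a sixth.
B##→G## = 8 semitones, 1 narrower than the major sixth (9), so minor.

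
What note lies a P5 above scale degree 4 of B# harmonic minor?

Scale degree 4 of B# harmonic minor is E#.
A perfect fifth (7 semitones) above E# lands on the letter B, giving B#.

B#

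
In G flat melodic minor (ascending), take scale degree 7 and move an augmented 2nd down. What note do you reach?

Scale degree 7 of Gb melodic minor (ascending) is F.
An augmented second (3 semitones) below F lands on the letter E, giving Ebb.

Ebb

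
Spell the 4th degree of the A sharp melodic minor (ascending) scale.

D#

Degree 4 takes the letter 3 steps above A, which is D.
In melodic minor (ascending), degree 4 sits 5 semitones above the tonic. A# + 5 semitones is pitch class 3, spelled on D as D#.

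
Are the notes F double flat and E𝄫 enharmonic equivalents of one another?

Two spellings are enharmonically equivalent only if they share a pitch class.
Here Fbb → 3, Ebb → 2; 2 ≠ 3, so they are not.

No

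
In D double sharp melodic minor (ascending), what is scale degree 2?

E##

Degree 2 takes the letter 1 step above D, which is E.
In melodic minor (ascending), degree 2 sits 2 semitones above the tonic. D## + 2 semitones is pitch class 6, spelled on E as E##.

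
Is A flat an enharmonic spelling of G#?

Ab is pitch class 8; G# is pitch class 8.
All spellings map to pitch class 8, so they are enharmonically equivalent.

Yes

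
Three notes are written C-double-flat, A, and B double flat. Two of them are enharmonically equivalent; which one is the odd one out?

In 12-tone equal temperament, enharmonic equivalents share a pitch class. Cbb is pitch class 10; A is pitch class 9; Bbb is pitch class 9.
A and Bbb share pitch class 9, while Cbb is pitch class 10.

Cbb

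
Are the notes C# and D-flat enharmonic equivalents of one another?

Yes

C# = pitch class 1 and Db = pitch class 1 — the same pitch class, so they are enharmonic equivalents.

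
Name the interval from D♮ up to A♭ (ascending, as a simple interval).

The letter names run D→A, a span of 4 letter steps, so the interval is some kind of fifth.
D to Ab is 6 semitones. A perfect fifth is 7, so 6 makes it diminished.

diminished fifth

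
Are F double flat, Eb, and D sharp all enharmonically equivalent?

Fbb = pitch class 3 and Eb = pitch class 3 and D# = pitch class 3 — the same pitch class, so they are enharmonic equivalents.

Yes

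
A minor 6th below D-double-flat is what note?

Fb

D down a major sixth is F, so the target letter is F.
From Dbb, a minor sixth is 8 semitones down: Fb.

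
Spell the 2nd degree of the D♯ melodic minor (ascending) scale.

E#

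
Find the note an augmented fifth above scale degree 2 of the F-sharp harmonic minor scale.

D##

Scale degree 2 of F# harmonic minor is G#.
An augmented fifth (8 semitones) above G# lands on the letter D, giving D##.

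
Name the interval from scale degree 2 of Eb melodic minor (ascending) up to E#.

augmented seventh

Scale degree 2 of Eb melodic minor (ascending) is F.
F up to E#: letters F→E make it a seventh; 12 semitones makes it augmented.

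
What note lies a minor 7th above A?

A up a major seventh is G#, so the target letter is G.
From A, a minor seventh is 10 semitones up: G.

G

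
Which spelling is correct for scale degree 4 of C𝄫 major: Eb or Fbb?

Fbb

Each scale degree takes a distinct letter name. Degree 4 of a scale on C must use the letter F.
Fbb and Eb are enharmonically the same pitch, but only Fbb uses the letter F, so it is the correct spelling here.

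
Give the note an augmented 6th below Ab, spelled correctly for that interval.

Cbb

A sixth below A lands on the letter C.
An augmented sixth spans 10 semitones, so Ab moves to pitch class 10. On the letter C that is Cbb.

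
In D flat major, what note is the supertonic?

Eb

The Db major scale runs Db Eb F Gb Ab Bb C.
Degree 2 is Eb.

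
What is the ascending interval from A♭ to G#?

The letter names run A→G, a span of 6 letter steps, so the interval is some kind of seventh.
Ab to G# is 12 semitones. A major seventh is 11, so 12 makes it augmented.

augmented seventh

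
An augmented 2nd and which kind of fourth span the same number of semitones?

An augmented second spans 3 semitones.
A fourth spanning 3 semitones is doubly diminished (the perfect fourth is 5).

doubly diminished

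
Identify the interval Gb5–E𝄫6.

minor sixth

The letter names run G→E, a span of 5 letter steps, so the interval is some kind of sixth.
Gb to Ebb is 8 semitones. A major sixth is 9, so 8 makes it minor.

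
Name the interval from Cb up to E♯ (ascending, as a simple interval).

doubly augmented third

The letter names run C→E, a span of 2 letter steps, so the interval is some kind of third.
Cb to E# is 6 semitones. A major third is 4, so 6 makes it doubly augmented.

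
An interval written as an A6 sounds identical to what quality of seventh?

minor

An augmented sixth spans 10 semitones.
A seventh spanning 10 semitones is minor (the major seventh is 11).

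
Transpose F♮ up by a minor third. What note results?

A third above F lands on the letter A.
A minor third spans 3 semitones, so F moves to pitch class 8. On the letter A that is Ab.

Ab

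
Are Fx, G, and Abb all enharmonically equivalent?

Yes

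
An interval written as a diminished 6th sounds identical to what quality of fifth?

perfect

A diminished sixth spans 7 semitones.
A fifth spanning 7 semitones is perfect (the perfect fifth is 7).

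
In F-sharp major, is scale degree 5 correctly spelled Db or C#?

C#

Each scale degree takes a distinct letter name. Degree 5 of a scale on F must use the letter C.
C# and Db are enharmonically the same pitch, but only C# uses the letter C, so it is the correct spelling here.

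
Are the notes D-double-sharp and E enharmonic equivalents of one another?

Yes

D## is pitch class 4; E is pitch class 4.
All spellings map to pitch class 4, so they are enharmonically equivalent.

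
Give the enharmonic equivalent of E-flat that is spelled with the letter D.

D#

Eb is pitch class 3. The letter D alone is pitch class 2.
To reach pitch class 3 from D requires an offset of +1 semitone, i.e. sharp: D#.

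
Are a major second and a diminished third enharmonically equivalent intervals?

Yes

A major second spans 2 semitones; a diminished third spans 2.
They are enharmonically equivalent.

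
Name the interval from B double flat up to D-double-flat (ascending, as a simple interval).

Counting letters B–C–D gives a third.
Bbb→Dbb = 3 semitones, 1 narrower than the major third (4), so minor.

minor third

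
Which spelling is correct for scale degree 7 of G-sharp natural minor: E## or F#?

F#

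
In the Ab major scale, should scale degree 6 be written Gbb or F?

F

Each scale degree takes a distinct letter name. Degree 6 of a scale on A must use the letter F.
F and Gbb are enharmonically the same pitch, but only F uses the letter F, so it is the correct spelling here.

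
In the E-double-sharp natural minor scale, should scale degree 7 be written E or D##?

D##

Each scale degree takes a distinct letter name. Degree 7 of a scale on E must use the letter D.
D## and E are enharmonically the same pitch, but only D## uses the letter D, so it is the correct spelling here.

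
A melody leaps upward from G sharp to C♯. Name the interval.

perfect fourth

Counting letters G–A–B–C gives a fourth.
G#→C# = 5 semitones, exactly the perfect fourth.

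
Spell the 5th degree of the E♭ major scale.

Bb

Degree 5 takes the letter 4 steps above E, which is B.
In major, degree 5 sits 7 semitones above the tonic. Eb + 7 semitones is pitch class 10, spelled on B as Bb.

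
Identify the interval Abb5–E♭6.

The letter names run A→E, a span of 4 letter steps, so the interval is some kind of fifth.
Abb to Eb is 8 semitones. A perfect fifth is 7, so 8 makes it augmented.

augmented fifth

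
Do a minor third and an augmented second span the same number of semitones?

Yes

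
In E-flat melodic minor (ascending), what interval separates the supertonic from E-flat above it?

The supertonic of Eb melodic minor (ascending) is F.
F up to Eb: letters F→E make it a seventh; 10 semitones makes it minor.

minor seventh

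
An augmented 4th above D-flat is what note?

G

A fourth above D lands on the letter G.
An augmented fourth spans 6 semitones, so Db moves to pitch class 7. On the letter G that is G.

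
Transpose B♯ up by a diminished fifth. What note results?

F#

A fifth above B lands on the letter F.
A diminished fifth spans 6 semitones, so B# moves to pitch class 6. On the letter F that is F#.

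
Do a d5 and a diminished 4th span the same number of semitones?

No

A diminished fifth spans 6 semitones; a diminished fourth spans 4.
The spans differ, so they are not enharmonic equivalents.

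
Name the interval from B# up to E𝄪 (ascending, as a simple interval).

Counting letters B–C–D–E gives a fourth.
B#→E## = 6 semitones, 1 wider than the perfect fourth (5), so augmented.

augmented fourth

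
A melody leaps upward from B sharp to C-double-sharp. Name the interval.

Counting letters B–C gives a second.
B#→C## = 2 semitones, exactly the major second.

major second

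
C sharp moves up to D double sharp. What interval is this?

augmented second

The letter names run C→D, a span of 1 letter step, so the interval is some kind of second.
C# to D## is 3 semitones. A major second is 2, so 3 makes it augmented.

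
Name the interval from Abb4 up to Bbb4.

Counting letters A–B gives a second.
Abb→Bbb = 2 semitones, exactly the major second.

major second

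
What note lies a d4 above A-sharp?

A up a perfect fourth is D, so the target letter is D.
From A#, a diminished fourth is 4 semitones up: D.

D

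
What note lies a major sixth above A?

F#

A sixth above A lands on the letter F.
A major sixth spans 9 semitones, so A moves to pitch class 6. On the letter F that is F#.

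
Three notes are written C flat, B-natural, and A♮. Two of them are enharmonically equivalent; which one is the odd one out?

A

In 12-tone equal temperament, enharmonic equivalents share a pitch class. Cb is pitch class 11; B is pitch class 11; A is pitch class 9.
Cb and B share pitch class 11, while A is pitch class 9.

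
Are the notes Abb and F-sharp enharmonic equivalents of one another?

No

Abb is pitch class 7; F# is pitch class 6.
The pitch classes differ (7 vs. 6), so they are not enharmonic equivalents.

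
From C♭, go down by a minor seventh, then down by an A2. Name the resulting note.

Cbb

A minor seventh down from Cb is Db (letter D, 10 semitones down).
An augmented second down from Db is Cbb (letter C, 3 semitones down).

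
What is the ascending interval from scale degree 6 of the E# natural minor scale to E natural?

minor third

Scale degree 6 of E# natural minor is C#.
C# up to E: letters C→E make it a third; 3 semitones makes it minor.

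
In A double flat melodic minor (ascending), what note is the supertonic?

Bbb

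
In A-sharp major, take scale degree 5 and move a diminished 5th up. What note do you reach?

Scale degree 5 of A# major is E#.
A diminished fifth (6 semitones) above E# lands on the letter B, giving B.

B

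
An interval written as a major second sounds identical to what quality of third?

A major second spans 2 semitones.
A third spanning 2 semitones is diminished (the major third is 4).

diminished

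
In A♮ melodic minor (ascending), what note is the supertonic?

Degree 2 takes the letter 1 step above A, which is B.
In melodic minor (ascending), degree 2 sits 2 semitones above the tonic. A + 2 semitones is pitch class 11, spelled on B as B.

B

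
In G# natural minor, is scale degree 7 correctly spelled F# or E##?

Each scale degree takes a distinct letter name. Degree 7 of a scale on G must use the letter F.
F# and E## are enharmonically the same pitch, but only F# uses the letter F, so it is the correct spelling here.

F#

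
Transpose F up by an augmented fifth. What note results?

A fifth above F lands on the letter C.
An augmented fifth spans 8 semitones, so F moves to pitch class 1. On the letter C that is C#.

C#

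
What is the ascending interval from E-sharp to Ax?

augmented fourth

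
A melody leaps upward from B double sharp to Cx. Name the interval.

Counting letters B–C gives a second.
B##→C## = 1 semitone, 1 narrower than the major second (2), so minor.

minor second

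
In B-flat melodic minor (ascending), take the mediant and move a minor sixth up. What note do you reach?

Bbb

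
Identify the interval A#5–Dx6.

augmented fourth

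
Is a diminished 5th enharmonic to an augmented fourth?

A diminished fifth spans 6 semitones; an augmented fourth spans 6.
They are enharmonically equivalent.

Yes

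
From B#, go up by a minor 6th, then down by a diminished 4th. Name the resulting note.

A minor sixth up from B# is G# (letter G, 8 semitones up).
A diminished fourth down from G# is D## (letter D, 4 semitones down).

D##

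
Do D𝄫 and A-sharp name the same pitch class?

Two spellings are enharmonically equivalent only if they share a pitch class.
Here Dbb → 0, A# → 10; 0 ≠ 10, so they are not.

No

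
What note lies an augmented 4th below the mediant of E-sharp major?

D#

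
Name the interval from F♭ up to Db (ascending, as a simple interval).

major sixth

Counting letters F–G–A–B–C–D gives a sixth.
Fb→Db = 9 semitones, exactly the major sixth.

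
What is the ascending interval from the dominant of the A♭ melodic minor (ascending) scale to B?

The dominant of Ab melodic minor (ascending) is Eb.
Eb up to B: letters E→B make it a fifth; 8 semitones makes it augmented.

augmented fifth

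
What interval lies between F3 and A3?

major third

Counting letters F–G–A gives a third.
F→A = 4 semitones, exactly the major third.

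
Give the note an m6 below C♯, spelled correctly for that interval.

C down a major sixth is Eb, so the target letter is E.
From C#, a minor sixth is 8 semitones down: E#.

E#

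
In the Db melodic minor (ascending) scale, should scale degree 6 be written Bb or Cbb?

Bb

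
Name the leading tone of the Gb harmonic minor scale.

F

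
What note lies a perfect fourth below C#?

G#

C down a perfect fourth is G, so the target letter is G.
From C#, a perfect fourth is 5 semitones down: G#.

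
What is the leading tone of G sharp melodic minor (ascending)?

The G# melodic minor (ascending) scale runs G# A# B C# D# E# F##.
Degree 7 is F##.

F##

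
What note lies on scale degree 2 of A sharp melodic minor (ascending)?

Degree 2 takes the letter 1 step above A, which is B.
In melodic minor (ascending), degree 2 sits 2 semitones above the tonic. A# + 2 semitones is pitch class 0, spelled on B as B#.

B#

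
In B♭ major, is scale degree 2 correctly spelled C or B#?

Each scale degree takes a distinct letter name. Degree 2 of a scale on B must use the letter C.
C and B# are enharmonically the same pitch, but only C uses the letter C, so it is the correct spelling here.

C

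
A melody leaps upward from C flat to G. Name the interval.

The letter names run C→G, a span of 4 letter steps, so the interval is some kind of fifth.
Cb to G is 8 semitones. A perfect fifth is 7, so 8 makes it augmented.

augmented fifth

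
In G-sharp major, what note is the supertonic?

A#

Degree 2 takes the letter 1 step above G, which is A.
In major, degree 2 sits 2 semitones above the tonic. G# + 2 semitones is pitch class 10, spelled on A as A#.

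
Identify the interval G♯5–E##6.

The letter names run G→E, a span of 5 letter steps, so the interval is some kind of sixth.
G# to E## is 10 semitones. A major sixth is 9, so 10 makes it augmented.

augmented sixth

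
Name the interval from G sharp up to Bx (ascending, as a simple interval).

augmented third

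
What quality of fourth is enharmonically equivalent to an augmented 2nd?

doubly diminished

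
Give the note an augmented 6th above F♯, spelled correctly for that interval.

F up a major sixth is D, so the target letter is D.
From F#, an augmented sixth is 10 semitones up: D##.

D##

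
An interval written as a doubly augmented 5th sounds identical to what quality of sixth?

A doubly augmented fifth spans 9 semitones.
A sixth spanning 9 semitones is major (the major sixth is 9).

major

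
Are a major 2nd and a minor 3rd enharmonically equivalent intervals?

No

A major second spans 2 semitones; a minor third spans 3.
The spans differ, so they are not enharmonic equivalents.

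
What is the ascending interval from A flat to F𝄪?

doubly augmented sixth

The letter names run A→F, a span of 5 letter steps, so the interval is some kind of sixth.
Ab to F## is 11 semitones. A major sixth is 9, so 11 makes it doubly augmented.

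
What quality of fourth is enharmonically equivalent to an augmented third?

perfect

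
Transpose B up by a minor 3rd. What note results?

A third above B lands on the letter D.
A minor third spans 3 semitones, so B moves to pitch class 2. On the letter D that is D.

D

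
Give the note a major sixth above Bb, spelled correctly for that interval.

G

A sixth above B lands on the letter G.
A major sixth spans 9 semitones, so Bb moves to pitch class 7. On the letter G that is G.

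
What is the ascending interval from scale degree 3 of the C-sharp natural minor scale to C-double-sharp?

Scale degree 3 of C# natural minor is E.
E up to C##: letters E→C make it a sixth; 10 semitones makes it augmented.

augmented sixth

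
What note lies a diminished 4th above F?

Bbb

F up a perfect fourth is Bb, so the target letter is B.
From F, a diminished fourth is 4 semitones up: Bbb.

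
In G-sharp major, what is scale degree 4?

The G# major scale runs G# A# B# C# D# E# F##.
Degree 4 is C#.

C#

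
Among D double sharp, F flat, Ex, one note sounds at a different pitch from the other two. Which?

E##

In 12-tone equal temperament, enharmonic equivalents share a pitch class. D## is pitch class 4; Fb is pitch class 4; E## is pitch class 6.
D## and Fb share pitch class 4, while E## is pitch class 6.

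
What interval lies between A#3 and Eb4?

Counting letters A–B–C–D–E gives a fifth.
A#→Eb = 5 semitones, 2 narrower than the perfect fifth (7), so doubly diminished.

doubly diminished fifth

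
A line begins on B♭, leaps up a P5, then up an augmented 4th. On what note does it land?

A perfect fifth up from Bb is F (letter F, 7 semitones up).
An augmented fourth up from F is B (letter B, 6 semitones up).

B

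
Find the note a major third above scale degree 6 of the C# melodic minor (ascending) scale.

Scale degree 6 of C# melodic minor (ascending) is A#.
A major third (4 semitones) above A# lands on the letter C, giving C##.

C##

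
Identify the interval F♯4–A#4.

major third

Counting letters F–G–A gives a third.
F#→A# = 4 semitones, exactly the major third.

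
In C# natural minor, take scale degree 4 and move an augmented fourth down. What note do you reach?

C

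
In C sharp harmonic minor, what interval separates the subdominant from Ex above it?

augmented seventh

The subdominant of C# harmonic minor is F#.
F# up to E##: letters F→E make it a seventh; 12 semitones makes it augmented.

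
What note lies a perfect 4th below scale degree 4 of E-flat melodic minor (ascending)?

Eb

Scale degree 4 of Eb melodic minor (ascending) is Ab.
A perfect fourth (5 semitones) below Ab lands on the letter E, giving Eb.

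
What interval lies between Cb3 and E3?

augmented third

The letter names run C→E, a span of 2 letter steps, so the interval is some kind of third.
Cb to E is 5 semitones. A major third is 4, so 5 makes it augmented.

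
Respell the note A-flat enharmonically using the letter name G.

G#

Plain G sits 1 semitone below Ab, so on the letter G the same pitch needs a sharp: G#.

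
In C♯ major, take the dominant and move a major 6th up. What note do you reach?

E#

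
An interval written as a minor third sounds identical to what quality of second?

A minor third spans 3 semitones.
A second spanning 3 semitones is augmented (the major second is 2).

augmented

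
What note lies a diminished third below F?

D#

A third below F lands on the letter D.
A diminished third spans 2 semitones, so F moves to pitch class 3. On the letter D that is D#.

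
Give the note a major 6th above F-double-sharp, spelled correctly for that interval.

D##

A sixth above F lands on the letter D.
A major sixth spans 9 semitones, so F## moves to pitch class 4. On the letter D that is D##.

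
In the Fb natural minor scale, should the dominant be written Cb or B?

Each scale degree takes a distinct letter name. Degree 5 of a scale on F must use the letter C.
Cb and B are enharmonically the same pitch, but only Cb uses the letter C, so it is the correct spelling here.

Cb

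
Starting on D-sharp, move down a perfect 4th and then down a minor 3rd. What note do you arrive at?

F##

A perfect fourth down from D# is A# (letter A, 5 semitones down).
A minor third down from A# is F## (letter F, 3 semitones down).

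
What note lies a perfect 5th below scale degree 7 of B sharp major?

D##

Scale degree 7 of B# major is A##.
A perfect fifth (7 semitones) below A## lands on the letter D, giving D##.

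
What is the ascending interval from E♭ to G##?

doubly augmented third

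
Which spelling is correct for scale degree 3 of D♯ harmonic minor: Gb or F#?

F#

Each scale degree takes a distinct letter name. Degree 3 of a scale on D must use the letter F.
F# and Gb are enharmonically the same pitch, but only F# uses the letter F, so it is the correct spelling here.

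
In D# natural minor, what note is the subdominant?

The D# natural minor scale runs D# E# F# G# A# B C#.
Degree 4 is G#.

G#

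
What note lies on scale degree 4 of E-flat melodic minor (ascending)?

The Eb melodic minor (ascending) scale runs Eb F Gb Ab Bb C D.
Degree 4 is Ab.

Ab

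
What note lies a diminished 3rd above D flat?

Fbb

A third above D lands on the letter F.
A diminished third spans 2 semitones, so Db moves to pitch class 3. On the letter F that is Fbb.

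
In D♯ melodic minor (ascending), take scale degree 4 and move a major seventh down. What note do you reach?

A

Scale degree 4 of D# melodic minor (ascending) is G#.
A major seventh (11 semitones) below G# lands on the letter A, giving A.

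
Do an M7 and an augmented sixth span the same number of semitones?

A major seventh spans 11 semitones; an augmented sixth spans 10.
The spans differ, so they are not enharmonic equivalents.

No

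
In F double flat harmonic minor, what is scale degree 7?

Ebb

Degree 7 takes the letter 6 steps above F, which is E.
In harmonic minor, degree 7 sits 11 semitones above the tonic. Fbb + 11 semitones is pitch class 2, spelled on E as Ebb.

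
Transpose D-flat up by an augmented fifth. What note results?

A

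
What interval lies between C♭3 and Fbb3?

diminished fourth

Counting letters C–D–E–F gives a fourth.
Cb→Fbb = 4 semitones, 1 narrower than the perfect fourth (5), so diminished.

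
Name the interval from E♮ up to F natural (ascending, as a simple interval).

minor second

The letter names run E→F, a span of 1 letter step, so the interval is some kind of second.
E to F is 1 semitone. A major second is 2, so 1 makes it minor.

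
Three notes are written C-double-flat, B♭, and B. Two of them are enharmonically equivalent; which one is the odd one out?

B

In 12-tone equal temperament, enharmonic equivalents share a pitch class. Cbb is pitch class 10; Bb is pitch class 10; B is pitch class 11.
Cbb and Bb share pitch class 10, while B is pitch class 11.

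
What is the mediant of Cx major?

Degree 3 takes the letter 2 steps above C, which is E.
In major, degree 3 sits 4 semitones above the tonic. C## + 4 semitones is pitch class 6, spelled on E as E##.

E##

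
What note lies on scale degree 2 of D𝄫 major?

Ebb

The Dbb major scale runs Dbb Ebb Fb Gbb Abb Bbb Cb.
Degree 2 is Ebb.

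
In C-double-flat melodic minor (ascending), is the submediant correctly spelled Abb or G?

Each scale degree takes a distinct letter name. Degree 6 of a scale on C must use the letter A.
Abb and G are enharmonically the same pitch, but only Abb uses the letter A, so it is the correct spelling here.

Abb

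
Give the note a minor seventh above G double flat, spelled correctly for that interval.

Fbb

G up a major seventh is F#, so the target letter is F.
From Gbb, a minor seventh is 10 semitones up: Fbb.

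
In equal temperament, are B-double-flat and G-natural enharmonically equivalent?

Bbb is pitch class 9; G is pitch class 7.
The pitch classes differ (9 vs. 7), so they are not enharmonic equivalents.

No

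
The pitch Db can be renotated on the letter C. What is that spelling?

Db is pitch class 1. The letter C alone is pitch class 0.
To reach pitch class 1 from C requires an offset of +1 semitone, i.e. sharp: C#.

C#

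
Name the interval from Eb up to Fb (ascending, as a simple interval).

minor second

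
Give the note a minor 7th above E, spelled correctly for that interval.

D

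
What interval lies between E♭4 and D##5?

doubly augmented seventh

The letter names run E→D, a span of 6 letter steps, so the interval is some kind of seventh.
Eb to D## is 13 semitones. A major seventh is 11, so 13 makes it doubly augmented.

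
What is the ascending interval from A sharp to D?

diminished fourth

Counting letters A–B–C–D gives a fourth.
A#→D = 4 semitones, 1 narrower than the perfect fourth (5), so diminished.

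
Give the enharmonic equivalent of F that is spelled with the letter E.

E#

F is pitch class 5. The letter E alone is pitch class 4.
To reach pitch class 5 from E requires an offset of +1 semitone, i.e. sharp: E#.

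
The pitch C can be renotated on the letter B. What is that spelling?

B#

Plain B sits 1 semitone below C, so on the letter B the same pitch needs a sharp: B#.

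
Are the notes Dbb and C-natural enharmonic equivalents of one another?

Yes

Dbb is pitch class 0; C is pitch class 0.
All spellings map to pitch class 0, so they are enharmonically equivalent.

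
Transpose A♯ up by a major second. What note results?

A second above A lands on the letter B.
A major second spans 2 semitones, so A# moves to pitch class 0. On the letter B that is B#.

B#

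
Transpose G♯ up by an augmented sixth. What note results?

E##

A sixth above G lands on the letter E.
An augmented sixth spans 10 semitones, so G# moves to pitch class 6. On the letter E that is E##.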